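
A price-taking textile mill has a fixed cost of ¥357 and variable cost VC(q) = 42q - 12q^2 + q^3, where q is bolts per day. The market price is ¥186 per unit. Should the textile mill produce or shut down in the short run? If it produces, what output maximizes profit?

From TC, MC = TC'(q) = 42 - 24q + 3q^2 and AVC = VC/q = 42 - 12q + q^2.
AVC is minimized where dAVC/dq = -12 + 2q = 0, at q = 6; min AVC = 42 - 12·6 + 6^2 = ¥6.
P = ¥186 exceeds min AVC = ¥6, so the firm stays open.
Solving P = MC: -144 - 24q + 3q^2 = 0 ⇒ q = -4 or 12. On the upward-sloping branch, q* = 12.
Check: AVC at q = 12 is ¥42 ≤ P, so revenue covers variable cost.
Profit = P·q − TC = 186·12 − 861 = ¥1371.

Produce at q = 12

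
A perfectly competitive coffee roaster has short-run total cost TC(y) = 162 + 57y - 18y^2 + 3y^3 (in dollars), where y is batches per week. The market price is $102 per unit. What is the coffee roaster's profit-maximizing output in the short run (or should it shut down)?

Produce at y = 5

Variable cost is VC = 57y - 18y^2 + 3y^3, so AVC = VC/y = 57 - 18y + 3y^2 and MC = dTC/dy = 57 - 36y + 9y^2.
The AVC parabola has its vertex at y = 18/6 = 3, where AVC = 57 - 18·3 + 3·3^2 = $30.
Since P = $102 ≥ min AVC = $30, price covers variable cost and the firm should produce.
Solving P = MC: -45 - 36y + 9y^2 = 0 ⇒ y = -1 or 5. On the upward-sloping branch, y* = 5.
Check: AVC at y = 5 is $42 ≤ P, so revenue covers variable cost.
Profit = P·y − TC = 102·5 − 372 = $138.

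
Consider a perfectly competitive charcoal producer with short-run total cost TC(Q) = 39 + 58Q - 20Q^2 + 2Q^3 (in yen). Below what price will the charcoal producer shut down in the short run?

Short-run supply begins at min AVC. From VC = 58Q - 20Q^2 + 2Q^3, AVC = 58 - 20Q + 2Q^2.
dAVC/dQ = -20 + 4Q = 0 gives Q = 5. min AVC = 58 - 20·5 + 2·5^2 = 8.
The firm shuts down for any P below ¥8.

¥8 per unit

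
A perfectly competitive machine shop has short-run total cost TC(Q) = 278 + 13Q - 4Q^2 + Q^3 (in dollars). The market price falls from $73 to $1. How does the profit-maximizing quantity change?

MC = 13 - 8Q + 3Q^2; the shutdown threshold is min AVC = $9 (at Q = 2).
With P = $73 above the shutdown price, P = MC gives Q = 6.
At P = $1 < min AVC = $9, price no longer covers variable cost at any output, so the firm shuts down: Q = 0.

Output falls from 6 to 0 (the firm shuts down)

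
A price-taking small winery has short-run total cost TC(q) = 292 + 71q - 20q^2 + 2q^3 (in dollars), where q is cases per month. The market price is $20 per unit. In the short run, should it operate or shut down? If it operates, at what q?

Shut down

From TC, MC = TC'(q) = 71 - 40q + 6q^2 and AVC = VC/q = 71 - 20q + 2q^2.
AVC hits its minimum where MC = AVC, at q = 5, giving min AVC = 71 - 20·5 + 2·5^2 = $21.
Since P = $20 < min AVC = $21, price fails to cover variable cost at any output.
The firm minimizes its loss by shutting down and losing only its fixed cost of $292.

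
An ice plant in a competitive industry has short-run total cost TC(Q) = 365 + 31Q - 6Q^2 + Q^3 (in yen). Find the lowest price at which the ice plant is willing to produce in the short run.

Short-run supply begins at min AVC. From VC = 31Q - 6Q^2 + Q^3, AVC = 31 - 6Q + Q^2.
At the minimum of AVC, MC = AVC. MC = 31 - 12Q + 3Q^2; setting MC = AVC gives 2Q^2 - 6Q = 0, so Q = 3. min AVC = 22.
So the shutdown price is ¥22.

¥22 per unit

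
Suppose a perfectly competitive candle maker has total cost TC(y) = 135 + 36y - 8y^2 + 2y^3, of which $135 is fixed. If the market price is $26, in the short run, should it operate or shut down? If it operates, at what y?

Shut down

From TC, MC = TC'(y) = 36 - 16y + 6y^2 and AVC = VC/y = 36 - 8y + 2y^2.
The AVC parabola has its vertex at y = 8/4 = 2, where AVC = 36 - 8·2 + 2·2^2 = $28.
With P < min AVC ($26 < $28), every unit sold adds to the loss.
Shutting down limits the loss to fixed cost, $135.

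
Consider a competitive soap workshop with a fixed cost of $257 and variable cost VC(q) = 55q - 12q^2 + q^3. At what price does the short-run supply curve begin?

The firm shuts down when price falls below the minimum of average variable cost. AVC = VC/q = 55 - 12q + q^2.
dAVC/dq = -12 + 2q = 0 gives q = 6. min AVC = 55 - 12·6 + 6^2 = 19.
The firm shuts down for any P below $19.

$19 per unit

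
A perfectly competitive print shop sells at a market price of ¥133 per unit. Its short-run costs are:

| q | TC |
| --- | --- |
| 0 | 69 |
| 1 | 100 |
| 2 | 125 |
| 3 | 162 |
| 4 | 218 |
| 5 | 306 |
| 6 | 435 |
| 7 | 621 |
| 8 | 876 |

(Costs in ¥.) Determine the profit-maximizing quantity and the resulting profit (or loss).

Tabulate TR − TC: q=0: -69; q=1: 33; q=2: 141; q=3: 237; q=4: 314; q=5: 359; q=6: 363; q=7: 310; q=8: 188.
Profit is maximized at q = 6. AVC there is 366/6 = ¥61 ≤ P, so producing beats shutting down (which would give -¥69).

q = 6; profit = ¥363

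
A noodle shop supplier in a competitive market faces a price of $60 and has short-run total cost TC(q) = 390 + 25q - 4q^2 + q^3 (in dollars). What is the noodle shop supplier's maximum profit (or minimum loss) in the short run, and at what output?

Profit = -$240 at q = 5

AVC = 25 - 4q + q^2; min AVC = $21 at q = 2. Since P = $60 ≥ min AVC, the firm produces.
With MC = 25 - 8q + 3q^2, P = MC on the upward-sloping part at q* = 5.
TR = 60·5 = 300. TC = 390 + 150 = 540. Profit = 300 − 540 = -$240.
That loss of $240 beats the $390 the firm would lose by shutting down; producing recovers $150 of fixed cost.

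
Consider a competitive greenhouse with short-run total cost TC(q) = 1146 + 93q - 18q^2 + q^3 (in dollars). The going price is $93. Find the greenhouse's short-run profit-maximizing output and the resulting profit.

AVC = 93 - 18q + q^2 has its minimum $12 at q = 9; price $93 clears that bar, so the firm operates.
With MC = 93 - 36q + 3q^2, P = MC on the upward-sloping part at q* = 12.
TR = 93·12 = 1116. TC = 1146 + 252 = 1398. Profit = 1116 − 1398 = -$282.
That loss of $282 beats the $1146 the firm would lose by shutting down; producing recovers $864 of fixed cost.

Profit = -$282 at q = 12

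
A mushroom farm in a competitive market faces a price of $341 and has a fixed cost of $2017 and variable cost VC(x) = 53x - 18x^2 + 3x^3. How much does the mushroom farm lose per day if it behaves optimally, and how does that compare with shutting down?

Profit = -$97 at x = 8

AVC = 53 - 18x + 3x^2; min AVC = $26 at x = 3. Since P = $341 ≥ min AVC, the firm produces.
MC = 53 - 36x + 9x^2. Setting P = MC and taking the root on the rising branch gives x* = 8.
TR = 341·8 = 2728. TC = 2017 + 808 = 2825. Profit = 2728 − 2825 = -$97.
That loss of $97 beats the $2017 the firm would lose by shutting down; producing recovers $1920 of fixed cost.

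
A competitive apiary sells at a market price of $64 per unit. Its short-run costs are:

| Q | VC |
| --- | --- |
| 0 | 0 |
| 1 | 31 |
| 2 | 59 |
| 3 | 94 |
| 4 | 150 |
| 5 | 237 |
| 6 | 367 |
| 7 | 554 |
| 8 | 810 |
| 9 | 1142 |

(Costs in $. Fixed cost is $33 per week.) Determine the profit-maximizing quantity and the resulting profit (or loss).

Q = 4; profit = $73

Profit at each row (π = 64Q − TC): Q=0: -33; Q=1: 0; Q=2: 36; Q=3: 65; Q=4: 73; Q=5: 50; Q=6: -16; Q=7: -139; Q=8: -331; Q=9: -599.
Profit is maximized at Q = 4. AVC there is 150/4 = $37.50 ≤ P, so producing beats shutting down (which would give -$33).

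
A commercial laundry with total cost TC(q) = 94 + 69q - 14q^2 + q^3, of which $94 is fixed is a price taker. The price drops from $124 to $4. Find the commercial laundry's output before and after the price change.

MC = 69 - 28q + 3q^2; the shutdown threshold is min AVC = $20 (at q = 7).
At P = $124 ≥ min AVC, set P = MC on the rising branch: q = 11.
At P = $4 < min AVC = $20, price no longer covers variable cost at any output, so the firm shuts down: q = 0.

Output falls from 11 to 0 (the firm shuts down)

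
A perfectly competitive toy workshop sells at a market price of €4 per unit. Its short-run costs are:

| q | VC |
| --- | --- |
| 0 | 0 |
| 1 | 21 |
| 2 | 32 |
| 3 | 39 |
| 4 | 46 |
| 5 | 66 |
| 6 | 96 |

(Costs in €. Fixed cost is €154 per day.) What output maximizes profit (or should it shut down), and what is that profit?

q = 0 (shut down); profit = -€154

Compute π = P·q − TC at each output: q=0: -154; q=1: -171; q=2: -178; q=3: -181; q=4: -184; q=5: -200; q=6: -226.
Profit is highest at q = 0. Equivalently, the lowest AVC in the table is 46/4 ≈ €11.50 at q = 4, and P = €4 falls below it — price never covers variable cost, so the firm shuts down and loses only its fixed cost.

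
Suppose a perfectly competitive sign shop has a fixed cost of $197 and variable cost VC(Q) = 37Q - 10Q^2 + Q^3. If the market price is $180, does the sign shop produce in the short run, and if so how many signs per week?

Produce at Q = 11

Strip out fixed cost: VC = 37Q - 10Q^2 + Q^3. Then AVC = 37 - 10Q + Q^2 and MC = 37 - 20Q + 3Q^2.
The AVC parabola has its vertex at Q = 10/2 = 5, where AVC = 37 - 10·5 + 5^2 = $12.
P = $180 exceeds min AVC = $12, so the firm stays open.
P = MC gives -143 - 20Q + 3Q^2 = 0, with roots -13/3 and 11. Take the larger (rising MC): Q* = 11.
Check: AVC at Q = 11 is $48 ≤ P, so revenue covers variable cost.
Profit = P·Q − TC = 180·11 − 725 = $1255.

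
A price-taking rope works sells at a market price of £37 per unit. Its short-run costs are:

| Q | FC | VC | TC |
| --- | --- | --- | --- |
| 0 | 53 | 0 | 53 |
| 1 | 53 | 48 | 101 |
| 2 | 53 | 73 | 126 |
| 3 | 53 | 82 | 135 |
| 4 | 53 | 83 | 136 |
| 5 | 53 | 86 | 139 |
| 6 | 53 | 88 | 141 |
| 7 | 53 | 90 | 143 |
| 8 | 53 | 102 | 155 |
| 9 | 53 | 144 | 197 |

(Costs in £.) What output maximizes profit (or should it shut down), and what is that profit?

Compute π = P·Q − TC at each output: Q=0: -53; Q=1: -64; Q=2: -52; Q=3: -24; Q=4: 12; Q=5: 46; Q=6: 81; Q=7: 116; Q=8: 141; Q=9: 136.
Profit is maximized at Q = 8. AVC there is 102/8 = £12.75 ≤ P, so producing beats shutting down (which would give -£53).

Q = 8; profit = £141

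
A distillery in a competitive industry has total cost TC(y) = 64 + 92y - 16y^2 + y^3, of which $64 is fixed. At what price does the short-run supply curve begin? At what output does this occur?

The shutdown price is the minimum of AVC. VC = 92y - 16y^2 + y^3, so AVC = 92 - 16y + y^2.
At the minimum of AVC, MC = AVC. MC = 92 - 32y + 3y^2; setting MC = AVC gives 2y^2 - 16y = 0, so y = 8. min AVC = 28.
The firm shuts down for any P below $28.

$28 per unit, at y = 8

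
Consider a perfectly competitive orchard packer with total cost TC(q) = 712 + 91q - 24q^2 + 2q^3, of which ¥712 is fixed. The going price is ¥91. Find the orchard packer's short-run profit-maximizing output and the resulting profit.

Profit = -¥200 at q = 8

AVC = 91 - 24q + 2q^2; min AVC = ¥19 at q = 6. Since P = ¥91 ≥ min AVC, the firm produces.
With MC = 91 - 48q + 6q^2, P = MC on the upward-sloping part at q* = 8.
TR = 91·8 = 728. TC = 712 + 216 = 928. Profit = 728 − 928 = -¥200.
By producing, the firm covers all variable cost plus ¥512 of fixed cost; shutting down would lose the full ¥712.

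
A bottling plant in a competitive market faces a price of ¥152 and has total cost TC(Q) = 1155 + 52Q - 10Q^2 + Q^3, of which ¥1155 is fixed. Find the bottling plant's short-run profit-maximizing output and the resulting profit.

AVC = 52 - 10Q + Q^2; min AVC = ¥27 at Q = 5. Since P = ¥152 ≥ min AVC, the firm produces.
MC = 52 - 20Q + 3Q^2. Setting P = MC and taking the root on the rising branch gives Q* = 10.
TR = 152·10 = 1520. TC = 1155 + 520 = 1675. Profit = 1520 − 1675 = -¥155.
By producing, the firm covers all variable cost plus ¥1000 of fixed cost; shutting down would lose the full ¥1155.

Profit = -¥155 at Q = 10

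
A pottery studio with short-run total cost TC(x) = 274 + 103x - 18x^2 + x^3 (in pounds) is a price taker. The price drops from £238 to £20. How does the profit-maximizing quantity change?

Output falls from 15 to 0 (the firm shuts down)

MC = 103 - 36x + 3x^2; the shutdown threshold is min AVC = £22 (at x = 9).
At P = £238 ≥ min AVC, set P = MC on the rising branch: x = 15.
At P = £20 < min AVC = £22, price no longer covers variable cost at any output, so the firm shuts down: x = 0.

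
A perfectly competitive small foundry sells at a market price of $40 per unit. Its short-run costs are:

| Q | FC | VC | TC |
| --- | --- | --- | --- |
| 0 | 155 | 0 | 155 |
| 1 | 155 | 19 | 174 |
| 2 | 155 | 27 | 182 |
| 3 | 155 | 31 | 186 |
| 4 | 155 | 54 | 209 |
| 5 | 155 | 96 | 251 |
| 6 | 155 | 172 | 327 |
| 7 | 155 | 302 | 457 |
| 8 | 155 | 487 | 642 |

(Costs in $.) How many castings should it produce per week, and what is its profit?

Compute π = P·Q − TC at each output: Q=0: -155; Q=1: -134; Q=2: -102; Q=3: -66; Q=4: -49; Q=5: -51; Q=6: -87; Q=7: -177; Q=8: -322.
Profit is maximized at Q = 4. AVC there is 54/4 = $13.50 ≤ P, so producing beats shutting down (which would give -$155).

Q = 4; profit = -$49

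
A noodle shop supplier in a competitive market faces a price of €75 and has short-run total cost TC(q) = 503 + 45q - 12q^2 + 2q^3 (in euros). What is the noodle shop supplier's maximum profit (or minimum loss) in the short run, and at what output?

Profit = -€303 at q = 5

AVC = 45 - 12q + 2q^2; min AVC = €27 at q = 3. Since P = €75 ≥ min AVC, the firm produces.
MC = 45 - 24q + 6q^2. Setting P = MC and taking the root on the rising branch gives q* = 5.
TR = 75·5 = 375. TC = 503 + 175 = 678. Profit = 375 − 678 = -€303.
By producing, the firm covers all variable cost plus €200 of fixed cost; shutting down would lose the full €503.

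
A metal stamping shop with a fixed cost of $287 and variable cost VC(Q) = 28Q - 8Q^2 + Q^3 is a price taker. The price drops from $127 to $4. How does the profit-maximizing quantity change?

MC = 28 - 16Q + 3Q^2; the shutdown threshold is min AVC = $12 (at Q = 4).
With P = $127 above the shutdown price, P = MC gives Q = 9.
At P = $4 < min AVC = $12, price no longer covers variable cost at any output, so the firm shuts down: Q = 0.

Output falls from 9 to 0 (the firm shuts down)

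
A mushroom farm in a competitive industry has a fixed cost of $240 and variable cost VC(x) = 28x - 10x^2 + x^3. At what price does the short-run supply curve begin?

$3 per unit

The shutdown price is the minimum of AVC. VC = 28x - 10x^2 + x^3, so AVC = 28 - 10x + x^2.
At the minimum of AVC, MC = AVC. MC = 28 - 20x + 3x^2; setting MC = AVC gives 2x^2 - 10x = 0, so x = 5. min AVC = 3.
The firm shuts down for any P below $3.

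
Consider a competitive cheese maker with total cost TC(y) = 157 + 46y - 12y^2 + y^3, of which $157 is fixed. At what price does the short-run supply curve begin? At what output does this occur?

$10 per unit, at y = 6

The shutdown price is the minimum of AVC. VC = 46y - 12y^2 + y^3, so AVC = 46 - 12y + y^2.
At the minimum of AVC, MC = AVC. MC = 46 - 24y + 3y^2; setting MC = AVC gives 2y^2 - 12y = 0, so y = 6. min AVC = 10.
For P < $10 the firm produces nothing.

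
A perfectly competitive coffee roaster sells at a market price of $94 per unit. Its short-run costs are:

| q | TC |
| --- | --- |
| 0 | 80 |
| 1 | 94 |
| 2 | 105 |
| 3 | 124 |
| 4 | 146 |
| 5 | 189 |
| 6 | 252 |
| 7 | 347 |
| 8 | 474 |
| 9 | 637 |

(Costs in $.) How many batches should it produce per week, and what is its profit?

q = 6; profit = $312

Profit at each row (π = 94q − TC): q=0: -80; q=1: 0; q=2: 83; q=3: 158; q=4: 230; q=5: 281; q=6: 312; q=7: 311; q=8: 278; q=9: 209.
Profit is maximized at q = 6. AVC there is 172/6 = $28.67 ≤ P, so producing beats shutting down (which would give -$80).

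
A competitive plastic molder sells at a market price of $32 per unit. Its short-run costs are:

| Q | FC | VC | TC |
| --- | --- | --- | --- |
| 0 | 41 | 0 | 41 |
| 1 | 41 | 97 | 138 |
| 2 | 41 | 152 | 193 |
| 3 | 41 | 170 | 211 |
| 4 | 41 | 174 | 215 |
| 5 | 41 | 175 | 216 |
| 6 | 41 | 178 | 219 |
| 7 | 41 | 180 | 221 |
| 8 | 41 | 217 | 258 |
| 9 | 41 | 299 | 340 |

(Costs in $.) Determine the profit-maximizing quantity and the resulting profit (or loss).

Q = 7; profit = $3

Compute π = P·Q − TC at each output: Q=0: -41; Q=1: -106; Q=2: -129; Q=3: -115; Q=4: -87; Q=5: -56; Q=6: -27; Q=7: 3; Q=8: -2; Q=9: -52.
Profit is maximized at Q = 7. AVC there is 180/7 = $25.71 ≤ P, so producing beats shutting down (which would give -$41).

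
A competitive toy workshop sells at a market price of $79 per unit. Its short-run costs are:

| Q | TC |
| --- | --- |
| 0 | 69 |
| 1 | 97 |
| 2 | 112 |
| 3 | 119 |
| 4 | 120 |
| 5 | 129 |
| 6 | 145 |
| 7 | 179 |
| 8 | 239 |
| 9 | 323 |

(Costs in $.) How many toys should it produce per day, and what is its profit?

Q = 8; profit = $393

Tabulate TR − TC: Q=0: -69; Q=1: -18; Q=2: 46; Q=3: 118; Q=4: 196; Q=5: 266; Q=6: 329; Q=7: 374; Q=8: 393; Q=9: 388.
Profit is maximized at Q = 8. AVC there is 170/8 = $21.25 ≤ P, so producing beats shutting down (which would give -$69).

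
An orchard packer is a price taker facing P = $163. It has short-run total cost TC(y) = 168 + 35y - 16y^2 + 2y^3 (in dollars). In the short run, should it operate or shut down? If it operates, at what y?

Produce at y = 8

Strip out fixed cost: VC = 35y - 16y^2 + 2y^3. Then AVC = 35 - 16y + 2y^2 and MC = 35 - 32y + 6y^2.
AVC hits its minimum where MC = AVC, at y = 4, giving min AVC = 35 - 16·4 + 2·4^2 = $3.
Since P = $163 ≥ min AVC = $3, price covers variable cost and the firm should produce.
Set P = MC: 163 = 35 - 32y + 6y^2 → -128 - 32y + 6y^2 = 0. The roots are y = -8/3 and y = 8; the profit-maximizing output is on the rising part of MC, so y* = 8.
Check: AVC at y = 8 is $35 ≤ P, so revenue covers variable cost.
Profit = P·y − TC = 163·8 − 448 = $856.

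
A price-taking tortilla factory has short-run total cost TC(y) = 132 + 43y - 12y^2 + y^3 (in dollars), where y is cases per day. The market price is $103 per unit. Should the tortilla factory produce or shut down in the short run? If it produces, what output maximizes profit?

Strip out fixed cost: VC = 43y - 12y^2 + y^3. Then AVC = 43 - 12y + y^2 and MC = 43 - 24y + 3y^2.
AVC is minimized where dAVC/dy = -12 + 2y = 0, at y = 6; min AVC = 43 - 12·6 + 6^2 = $7.
P = $103 exceeds min AVC = $7, so the firm stays open.
P = MC gives -60 - 24y + 3y^2 = 0, with roots -2 and 10. Take the larger (rising MC): y* = 10.
Check: AVC at y = 10 is $23 ≤ P, so revenue covers variable cost.
Profit = P·y − TC = 103·10 − 362 = $668.

Produce at y = 10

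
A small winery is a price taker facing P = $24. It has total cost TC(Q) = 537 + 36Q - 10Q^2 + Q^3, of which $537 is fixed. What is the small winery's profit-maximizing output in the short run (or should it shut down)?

Strip out fixed cost: VC = 36Q - 10Q^2 + Q^3. Then AVC = 36 - 10Q + Q^2 and MC = 36 - 20Q + 3Q^2.
The AVC parabola has its vertex at Q = 10/2 = 5, where AVC = 36 - 10·5 + 5^2 = $11.
Because $24 ≥ $11, revenue can cover variable cost; the firm operates.
Solving P = MC: 12 - 20Q + 3Q^2 = 0 ⇒ Q = 2/3 or 6. On the upward-sloping branch, Q* = 6.
Check: AVC at Q = 6 is $12 ≤ P, so revenue covers variable cost.
Profit = P·Q − TC = 24·6 − 609 = -$465, a loss, but smaller than the $537 fixed cost the firm would lose by shutting down.

Produce at Q = 6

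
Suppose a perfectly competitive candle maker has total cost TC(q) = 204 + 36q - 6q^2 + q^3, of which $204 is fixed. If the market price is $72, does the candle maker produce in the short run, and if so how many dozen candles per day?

Produce at q = 6

Strip out fixed cost: VC = 36q - 6q^2 + q^3. Then AVC = 36 - 6q + q^2 and MC = 36 - 12q + 3q^2.
AVC is minimized where dAVC/dq = -6 + 2q = 0, at q = 3; min AVC = 36 - 6·3 + 3^2 = $27.
Because $72 ≥ $27, revenue can cover variable cost; the firm operates.
Solving P = MC: -36 - 12q + 3q^2 = 0 ⇒ q = -2 or 6. On the upward-sloping branch, q* = 6.
Check: AVC at q = 6 is $36 ≤ P, so revenue covers variable cost.
Profit = P·q − TC = 72·6 − 420 = $12.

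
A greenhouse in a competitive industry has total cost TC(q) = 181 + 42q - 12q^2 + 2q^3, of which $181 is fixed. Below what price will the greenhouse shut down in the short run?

$24 per unit

Short-run supply begins at min AVC. From VC = 42q - 12q^2 + 2q^3, AVC = 42 - 12q + 2q^2.
dAVC/dq = -12 + 4q = 0 gives q = 3. min AVC = 42 - 12·3 + 2·3^2 = 24.
The firm shuts down for any P below $24.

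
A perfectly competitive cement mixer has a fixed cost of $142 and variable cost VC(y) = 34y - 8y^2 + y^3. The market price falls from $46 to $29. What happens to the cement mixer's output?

Output falls from 6 to 5

AVC = 34 - 8y + y^2, minimized at y = 4 where min AVC = $18. MC = 34 - 16y + 3y^2.
At P = $46 ≥ min AVC, set P = MC on the rising branch: y = 6.
At P = $29 ≥ min AVC, set P = MC: y = 5. The firm stays open but cuts output.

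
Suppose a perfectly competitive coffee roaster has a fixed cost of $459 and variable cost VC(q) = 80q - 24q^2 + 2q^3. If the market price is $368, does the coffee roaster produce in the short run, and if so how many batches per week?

Variable cost is VC = 80q - 24q^2 + 2q^3, so AVC = VC/q = 80 - 24q + 2q^2 and MC = dTC/dq = 80 - 48q + 6q^2.
The AVC parabola has its vertex at q = 24/4 = 6, where AVC = 80 - 24·6 + 2·6^2 = $8.
Because $368 ≥ $8, revenue can cover variable cost; the firm operates.
P = MC gives -288 - 48q + 6q^2 = 0, with roots -4 and 12. Take the larger (rising MC): q* = 12.
Check: AVC at q = 12 is $80 ≤ P, so revenue covers variable cost.
Profit = P·q − TC = 368·12 − 1419 = $2997.

Produce at q = 12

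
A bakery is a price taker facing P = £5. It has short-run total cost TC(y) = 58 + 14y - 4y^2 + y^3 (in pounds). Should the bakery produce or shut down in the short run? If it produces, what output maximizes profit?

Shut down

Strip out fixed cost: VC = 14y - 4y^2 + y^3. Then AVC = 14 - 4y + y^2 and MC = 14 - 8y + 3y^2.
AVC hits its minimum where MC = AVC, at y = 2, giving min AVC = 14 - 4·2 + 2^2 = £10.
With P < min AVC (£5 < £10), every unit sold adds to the loss.
Shutting down limits the loss to fixed cost, £58.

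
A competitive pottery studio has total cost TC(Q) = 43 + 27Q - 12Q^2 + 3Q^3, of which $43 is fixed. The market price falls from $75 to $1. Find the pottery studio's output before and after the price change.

Output falls from 4 to 0 (the firm shuts down)

MC = 27 - 24Q + 9Q^2; the shutdown threshold is min AVC = $15 (at Q = 2).
With P = $75 above the shutdown price, P = MC gives Q = 4.
At P = $1 < min AVC = $15, price no longer covers variable cost at any output, so the firm shuts down: Q = 0.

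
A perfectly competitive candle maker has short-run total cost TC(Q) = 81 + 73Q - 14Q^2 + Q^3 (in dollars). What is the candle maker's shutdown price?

$24 per unit

The shutdown price is the minimum of AVC. VC = 73Q - 14Q^2 + Q^3, so AVC = 73 - 14Q + Q^2.
dAVC/dQ = -14 + 2Q = 0 gives Q = 7. min AVC = 73 - 14·7 + 7^2 = 24.
For P < $24 the firm produces nothing.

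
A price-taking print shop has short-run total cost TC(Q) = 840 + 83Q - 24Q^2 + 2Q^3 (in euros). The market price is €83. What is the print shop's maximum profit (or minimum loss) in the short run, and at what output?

AVC = 83 - 24Q + 2Q^2 has its minimum €11 at Q = 6; price €83 clears that bar, so the firm operates.
With MC = 83 - 48Q + 6Q^2, P = MC on the upward-sloping part at Q* = 8.
TR = 83·8 = 664. TC = 840 + 152 = 992. Profit = 664 − 992 = -€328.
By producing, the firm covers all variable cost plus €512 of fixed cost; shutting down would lose the full €840.

Profit = -€328 at Q = 8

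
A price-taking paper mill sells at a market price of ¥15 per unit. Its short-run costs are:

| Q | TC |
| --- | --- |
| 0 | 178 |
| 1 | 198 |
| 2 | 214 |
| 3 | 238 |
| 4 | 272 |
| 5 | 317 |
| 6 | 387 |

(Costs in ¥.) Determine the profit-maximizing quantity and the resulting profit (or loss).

Q = 0 (shut down); profit = -¥178

Tabulate TR − TC: Q=0: -178; Q=1: -183; Q=2: -184; Q=3: -193; Q=4: -212; Q=5: -242; Q=6: -297.
Profit is highest at Q = 0. Equivalently, the lowest AVC in the table is 36/2 ≈ ¥18 at Q = 2, and P = ¥15 falls below it — price never covers variable cost, so the firm shuts down and loses only its fixed cost.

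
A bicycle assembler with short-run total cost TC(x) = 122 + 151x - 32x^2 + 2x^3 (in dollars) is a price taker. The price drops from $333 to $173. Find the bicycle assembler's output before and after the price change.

Output falls from 13 to 11

AVC = 151 - 32x + 2x^2, minimized at x = 8 where min AVC = $23. MC = 151 - 64x + 6x^2.
At P = $333 ≥ min AVC, set P = MC on the rising branch: x = 13.
At P = $173 ≥ min AVC, set P = MC: x = 11. The firm stays open but cuts output.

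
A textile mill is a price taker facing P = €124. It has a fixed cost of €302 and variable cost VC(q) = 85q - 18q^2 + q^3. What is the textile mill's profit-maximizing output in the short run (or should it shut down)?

From TC, MC = TC'(q) = 85 - 36q + 3q^2 and AVC = VC/q = 85 - 18q + q^2.
The AVC parabola has its vertex at q = 18/2 = 9, where AVC = 85 - 18·9 + 9^2 = €4.
P = €124 exceeds min AVC = €4, so the firm stays open.
Set P = MC: 124 = 85 - 36q + 3q^2 → -39 - 36q + 3q^2 = 0. The roots are q = -1 and q = 13; the profit-maximizing output is on the rising part of MC, so q* = 13.
Check: AVC at q = 13 is €20 ≤ P, so revenue covers variable cost.
Profit = P·q − TC = 124·13 − 562 = €1050.

Produce at q = 13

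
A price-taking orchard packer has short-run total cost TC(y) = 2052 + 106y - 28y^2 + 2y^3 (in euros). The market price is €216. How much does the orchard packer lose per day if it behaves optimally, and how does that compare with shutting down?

AVC = 106 - 28y + 2y^2 has its minimum €8 at y = 7; price €216 clears that bar, so the firm operates.
MC = 106 - 56y + 6y^2. Setting P = MC and taking the root on the rising branch gives y* = 11.
TR = 216·11 = 2376. TC = 2052 + 440 = 2492. Profit = 2376 − 2492 = -€116.
By producing, the firm covers all variable cost plus €1936 of fixed cost; shutting down would lose the full €2052.

Profit = -€116 at y = 11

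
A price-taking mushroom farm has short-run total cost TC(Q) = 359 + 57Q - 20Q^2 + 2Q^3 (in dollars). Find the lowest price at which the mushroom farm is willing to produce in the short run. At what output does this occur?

$7 per unit, at Q = 5

Short-run supply begins at min AVC. From VC = 57Q - 20Q^2 + 2Q^3, AVC = 57 - 20Q + 2Q^2.
dAVC/dQ = -20 + 4Q = 0 gives Q = 5. min AVC = 57 - 20·5 + 2·5^2 = 7.
So the shutdown price is $7.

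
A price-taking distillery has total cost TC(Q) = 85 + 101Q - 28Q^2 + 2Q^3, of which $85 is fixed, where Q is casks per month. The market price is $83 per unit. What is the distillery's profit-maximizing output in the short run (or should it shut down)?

Produce at Q = 9

Variable cost is VC = 101Q - 28Q^2 + 2Q^3, so AVC = VC/Q = 101 - 28Q + 2Q^2 and MC = dTC/dQ = 101 - 56Q + 6Q^2.
The AVC parabola has its vertex at Q = 28/4 = 7, where AVC = 101 - 28·7 + 2·7^2 = $3.
P = $83 exceeds min AVC = $3, so the firm stays open.
P = MC gives 18 - 56Q + 6Q^2 = 0, with roots 1/3 and 9. Take the larger (rising MC): Q* = 9.
Check: AVC at Q = 9 is $11 ≤ P, so revenue covers variable cost.
Profit = P·Q − TC = 83·9 − 184 = $563.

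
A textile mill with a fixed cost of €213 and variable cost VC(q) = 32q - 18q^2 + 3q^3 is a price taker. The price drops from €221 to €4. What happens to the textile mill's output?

Output falls from 7 to 0 (the firm shuts down)

MC = 32 - 36q + 9q^2; the shutdown threshold is min AVC = €5 (at q = 3).
At P = €221 ≥ min AVC, set P = MC on the rising branch: q = 7.
At P = €4 < min AVC = €5, price no longer covers variable cost at any output, so the firm shuts down: q = 0.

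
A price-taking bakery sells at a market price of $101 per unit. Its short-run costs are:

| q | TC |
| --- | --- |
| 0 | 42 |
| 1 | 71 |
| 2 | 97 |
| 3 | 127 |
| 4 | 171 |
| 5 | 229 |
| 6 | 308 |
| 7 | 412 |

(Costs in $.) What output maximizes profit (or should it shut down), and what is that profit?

q = 6; profit = $298

Profit at each row (π = 101q − TC): q=0: -42; q=1: 30; q=2: 105; q=3: 176; q=4: 233; q=5: 276; q=6: 298; q=7: 295.
Profit is maximized at q = 6. AVC there is 266/6 = $44.33 ≤ P, so producing beats shutting down (which would give -$42).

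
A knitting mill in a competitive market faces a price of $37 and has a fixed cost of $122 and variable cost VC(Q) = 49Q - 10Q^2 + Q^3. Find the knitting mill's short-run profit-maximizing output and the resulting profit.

AVC = 49 - 10Q + Q^2 has its minimum $24 at Q = 5; price $37 clears that bar, so the firm operates.
MC = 49 - 20Q + 3Q^2. Setting P = MC and taking the root on the rising branch gives Q* = 6.
TR = 37·6 = 222. TC = 122 + 150 = 272. Profit = 222 − 272 = -$50.
That loss of $50 beats the $122 the firm would lose by shutting down; producing recovers $72 of fixed cost.

Profit = -$50 at Q = 6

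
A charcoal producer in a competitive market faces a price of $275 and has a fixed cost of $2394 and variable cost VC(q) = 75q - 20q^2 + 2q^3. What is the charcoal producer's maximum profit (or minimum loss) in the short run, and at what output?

Profit = -$394 at q = 10

AVC = 75 - 20q + 2q^2; min AVC = $25 at q = 5. Since P = $275 ≥ min AVC, the firm produces.
With MC = 75 - 40q + 6q^2, P = MC on the upward-sloping part at q* = 10.
TR = 275·10 = 2750. TC = 2394 + 750 = 3144. Profit = 2750 − 3144 = -$394.
By producing, the firm covers all variable cost plus $2000 of fixed cost; shutting down would lose the full $2394.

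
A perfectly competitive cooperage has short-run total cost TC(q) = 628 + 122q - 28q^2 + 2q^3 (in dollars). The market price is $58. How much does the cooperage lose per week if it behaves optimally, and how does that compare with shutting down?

Profit = -$372 at q = 8

AVC = 122 - 28q + 2q^2 has its minimum $24 at q = 7; price $58 clears that bar, so the firm operates.
MC = 122 - 56q + 6q^2. Setting P = MC and taking the root on the rising branch gives q* = 8.
TR = 58·8 = 464. TC = 628 + 208 = 836. Profit = 464 − 836 = -$372.
Shutting down would mean losing the fixed cost of $628, so operating at a loss of $372 is better by $256.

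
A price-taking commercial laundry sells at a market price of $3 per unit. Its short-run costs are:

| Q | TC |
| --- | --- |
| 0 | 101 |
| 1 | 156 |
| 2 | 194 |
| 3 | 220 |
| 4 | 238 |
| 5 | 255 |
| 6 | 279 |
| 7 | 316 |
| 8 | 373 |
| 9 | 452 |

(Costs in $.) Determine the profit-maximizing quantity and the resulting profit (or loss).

Q = 0 (shut down); profit = -$101

Profit at each row (π = 3Q − TC): Q=0: -101; Q=1: -153; Q=2: -188; Q=3: -211; Q=4: -226; Q=5: -240; Q=6: -261; Q=7: -295; Q=8: -349; Q=9: -425.
Profit is highest at Q = 0. Equivalently, the lowest AVC in the table is 178/6 ≈ $29.67 at Q = 6, and P = $3 falls below it — price never covers variable cost, so the firm shuts down and loses only its fixed cost.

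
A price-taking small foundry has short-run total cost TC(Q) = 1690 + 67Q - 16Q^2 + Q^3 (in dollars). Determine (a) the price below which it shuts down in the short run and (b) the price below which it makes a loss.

AVC = 67 - 16Q + Q^2; minimized at Q = 8, giving min AVC = $3. That is the shutdown price.
ATC = 1690/Q + 67 - 16Q + Q^2. Setting dATC/dQ = −1690/Q^2 − 16 + 2Q = 0 gives Q = 13 (since 2·13^3 − 16·13^2 = 1690).
min ATC = 1690/13 + 67 − 16·13 + 13^2 = $158. That is the break-even price.
For $3 ≤ P < $158 the firm produces at a loss; below $3 it shuts down.

Shutdown price = $3; break-even price = $158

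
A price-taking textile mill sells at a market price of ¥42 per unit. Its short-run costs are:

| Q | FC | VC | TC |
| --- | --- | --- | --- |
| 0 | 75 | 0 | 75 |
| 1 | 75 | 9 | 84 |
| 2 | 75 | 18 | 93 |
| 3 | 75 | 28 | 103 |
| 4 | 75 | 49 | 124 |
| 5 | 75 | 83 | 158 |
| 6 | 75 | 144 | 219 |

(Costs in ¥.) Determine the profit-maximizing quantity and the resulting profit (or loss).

Q = 5; profit = ¥52

Profit at each row (π = 42Q − TC): Q=0: -75; Q=1: -42; Q=2: -9; Q=3: 23; Q=4: 44; Q=5: 52; Q=6: 33.
Profit is maximized at Q = 5. AVC there is 83/5 = ¥16.60 ≤ P, so producing beats shutting down (which would give -¥75).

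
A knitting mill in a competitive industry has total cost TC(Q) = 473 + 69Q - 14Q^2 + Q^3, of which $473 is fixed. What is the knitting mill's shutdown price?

The firm shuts down when price falls below the minimum of average variable cost. AVC = VC/Q = 69 - 14Q + Q^2.
At the minimum of AVC, MC = AVC. MC = 69 - 28Q + 3Q^2; setting MC = AVC gives 2Q^2 - 14Q = 0, so Q = 7. min AVC = 20.
For P < $20 the firm produces nothing.

$20 per unit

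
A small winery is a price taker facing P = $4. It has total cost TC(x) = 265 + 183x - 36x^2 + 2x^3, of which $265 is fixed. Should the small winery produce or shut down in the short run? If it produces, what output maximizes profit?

Strip out fixed cost: VC = 183x - 36x^2 + 2x^3. Then AVC = 183 - 36x + 2x^2 and MC = 183 - 72x + 6x^2.
AVC is minimized where dAVC/dx = -36 + 4x = 0, at x = 9; min AVC = 183 - 36·9 + 2·9^2 = $21.
Since P = $4 < min AVC = $21, price fails to cover variable cost at any output.
Best response: produce nothing and absorb the $265 fixed cost.

Shut down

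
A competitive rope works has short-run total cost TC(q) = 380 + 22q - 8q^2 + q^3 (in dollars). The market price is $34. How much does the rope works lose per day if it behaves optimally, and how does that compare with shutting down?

Profit = -$236 at q = 6

AVC = 22 - 8q + q^2; min AVC = $6 at q = 4. Since P = $34 ≥ min AVC, the firm produces.
MC = 22 - 16q + 3q^2. Setting P = MC and taking the root on the rising branch gives q* = 6.
TR = 34·6 = 204. TC = 380 + 60 = 440. Profit = 204 − 440 = -$236.
Shutting down would mean losing the fixed cost of $380, so operating at a loss of $236 is better by $144.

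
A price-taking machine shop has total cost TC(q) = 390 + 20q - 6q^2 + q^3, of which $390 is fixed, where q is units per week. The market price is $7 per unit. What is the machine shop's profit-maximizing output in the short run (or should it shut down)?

From TC, MC = TC'(q) = 20 - 12q + 3q^2 and AVC = VC/q = 20 - 6q + q^2.
The AVC parabola has its vertex at q = 6/2 = 3, where AVC = 20 - 6·3 + 3^2 = $11.
P = $7 lies below min AVC = $11; no output level covers variable cost.
The firm minimizes its loss by shutting down and losing only its fixed cost of $390.

Shut down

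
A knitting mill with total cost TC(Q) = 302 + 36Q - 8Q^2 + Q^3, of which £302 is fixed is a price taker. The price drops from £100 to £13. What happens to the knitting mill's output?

Output falls from 8 to 0 (the firm shuts down)

AVC = 36 - 8Q + Q^2, minimized at Q = 4 where min AVC = £20. MC = 36 - 16Q + 3Q^2.
With P = £100 above the shutdown price, P = MC gives Q = 8.
At P = £13 < min AVC = £20, price no longer covers variable cost at any output, so the firm shuts down: Q = 0.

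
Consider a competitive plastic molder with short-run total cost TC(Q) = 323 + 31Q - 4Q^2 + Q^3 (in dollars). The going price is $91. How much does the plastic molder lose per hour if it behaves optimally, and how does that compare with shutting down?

Profit = -$35 at Q = 6

AVC = 31 - 4Q + Q^2 has its minimum $27 at Q = 2; price $91 clears that bar, so the firm operates.
With MC = 31 - 8Q + 3Q^2, P = MC on the upward-sloping part at Q* = 6.
TR = 91·6 = 546. TC = 323 + 258 = 581. Profit = 546 − 581 = -$35.
That loss of $35 beats the $323 the firm would lose by shutting down; producing recovers $288 of fixed cost.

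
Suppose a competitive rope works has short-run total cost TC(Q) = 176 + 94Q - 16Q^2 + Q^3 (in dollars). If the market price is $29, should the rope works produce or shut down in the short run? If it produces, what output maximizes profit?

Shut down

Strip out fixed cost: VC = 94Q - 16Q^2 + Q^3. Then AVC = 94 - 16Q + Q^2 and MC = 94 - 32Q + 3Q^2.
AVC hits its minimum where MC = AVC, at Q = 8, giving min AVC = 94 - 16·8 + 8^2 = $30.
With P < min AVC ($29 < $30), every unit sold adds to the loss.
Shutting down limits the loss to fixed cost, $176.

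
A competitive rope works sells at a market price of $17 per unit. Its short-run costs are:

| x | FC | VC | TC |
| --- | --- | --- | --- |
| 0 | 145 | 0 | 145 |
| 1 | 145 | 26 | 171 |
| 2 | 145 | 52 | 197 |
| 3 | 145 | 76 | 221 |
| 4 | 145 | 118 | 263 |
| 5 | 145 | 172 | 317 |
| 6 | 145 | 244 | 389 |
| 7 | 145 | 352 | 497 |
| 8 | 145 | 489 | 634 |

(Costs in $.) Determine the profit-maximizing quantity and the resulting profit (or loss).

Compute π = P·x − TC at each output: x=0: -145; x=1: -154; x=2: -163; x=3: -170; x=4: -195; x=5: -232; x=6: -287; x=7: -378; x=8: -498.
Profit is highest at x = 0. Equivalently, the lowest AVC in the table is 76/3 ≈ $25.33 at x = 3, and P = $17 falls below it — price never covers variable cost, so the firm shuts down and loses only its fixed cost.

x = 0 (shut down); profit = -$145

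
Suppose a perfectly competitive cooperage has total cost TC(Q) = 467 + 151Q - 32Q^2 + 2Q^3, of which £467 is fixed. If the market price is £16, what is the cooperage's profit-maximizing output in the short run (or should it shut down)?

From TC, MC = TC'(Q) = 151 - 64Q + 6Q^2 and AVC = VC/Q = 151 - 32Q + 2Q^2.
The AVC parabola has its vertex at Q = 32/4 = 8, where AVC = 151 - 32·8 + 2·8^2 = £23.
Since P = £16 < min AVC = £23, price fails to cover variable cost at any output.
Shutting down limits the loss to fixed cost, £467.

Shut down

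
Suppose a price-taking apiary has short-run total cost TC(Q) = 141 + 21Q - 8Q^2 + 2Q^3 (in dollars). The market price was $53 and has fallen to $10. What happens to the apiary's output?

MC = 21 - 16Q + 6Q^2; the shutdown threshold is min AVC = $13 (at Q = 2).
With P = $53 above the shutdown price, P = MC gives Q = 4.
At P = $10 < min AVC = $13, price no longer covers variable cost at any output, so the firm shuts down: Q = 0.

Output falls from 4 to 0 (the firm shuts down)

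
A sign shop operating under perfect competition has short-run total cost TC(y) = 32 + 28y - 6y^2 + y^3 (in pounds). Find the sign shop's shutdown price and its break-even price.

Shutdown price = £19; break-even price = £28

AVC = 28 - 6y + y^2; minimized at y = 3, giving min AVC = £19. That is the shutdown price.
ATC = 32/y + 28 - 6y + y^2. Setting dATC/dy = −32/y^2 − 6 + 2y = 0 gives y = 4 (since 2·4^3 − 6·4^2 = 32).
min ATC = 32/4 + 28 − 6·4 + 4^2 = £28. That is the break-even price.
Between these two prices the firm operates at a loss; above £28 it earns a profit.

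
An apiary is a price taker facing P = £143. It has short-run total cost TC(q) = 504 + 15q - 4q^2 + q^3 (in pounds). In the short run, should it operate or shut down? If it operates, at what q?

From TC, MC = TC'(q) = 15 - 8q + 3q^2 and AVC = VC/q = 15 - 4q + q^2.
The AVC parabola has its vertex at q = 4/2 = 2, where AVC = 15 - 4·2 + 2^2 = £11.
P = £143 exceeds min AVC = £11, so the firm stays open.
Solving P = MC: -128 - 8q + 3q^2 = 0 ⇒ q = -16/3 or 8. On the upward-sloping branch, q* = 8.
Check: AVC at q = 8 is £47 ≤ P, so revenue covers variable cost.
Profit = P·q − TC = 143·8 − 880 = £264.

Produce at q = 8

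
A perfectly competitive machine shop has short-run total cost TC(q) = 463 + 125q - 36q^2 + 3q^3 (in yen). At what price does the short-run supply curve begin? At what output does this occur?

¥17 per unit, at q = 6

The firm shuts down when price falls below the minimum of average variable cost. AVC = VC/q = 125 - 36q + 3q^2.
dAVC/dq = -36 + 6q = 0 gives q = 6. min AVC = 125 - 36·6 + 3·6^2 = 17.
So the shutdown price is ¥17.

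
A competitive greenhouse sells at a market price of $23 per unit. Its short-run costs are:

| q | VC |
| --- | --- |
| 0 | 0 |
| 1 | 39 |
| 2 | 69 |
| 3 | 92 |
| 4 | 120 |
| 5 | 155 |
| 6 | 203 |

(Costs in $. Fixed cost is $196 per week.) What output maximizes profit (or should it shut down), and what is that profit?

Tabulate TR − TC: q=0: -196; q=1: -212; q=2: -219; q=3: -219; q=4: -224; q=5: -236; q=6: -261.
Profit is highest at q = 0. Equivalently, the lowest AVC in the table is 120/4 ≈ $30 at q = 4, and P = $23 falls below it — price never covers variable cost, so the firm shuts down and loses only its fixed cost.

q = 0 (shut down); profit = -$196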